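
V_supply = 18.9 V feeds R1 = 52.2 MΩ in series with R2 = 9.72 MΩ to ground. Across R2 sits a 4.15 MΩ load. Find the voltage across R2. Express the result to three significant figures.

First combine the lower leg with the load: R2 ‖ R_L = 2.908 MΩ.
Then V_out = V_supply · R2'/(R1 + R2') = 18.9 × 2.908/55.11 = 0.9974 V.

V_out ≈ 0.997 V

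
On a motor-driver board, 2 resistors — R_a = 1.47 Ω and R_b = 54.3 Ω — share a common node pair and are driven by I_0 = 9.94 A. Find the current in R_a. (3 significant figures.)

I ≈ 9.68 A

For two parallel branches, I_k = I_0 · (other R)/(sum of R).
I(R_a) = 9.94 × 54.3/(1.47 + 54.3) = 9.94 × 0.9736 = 9.678 A.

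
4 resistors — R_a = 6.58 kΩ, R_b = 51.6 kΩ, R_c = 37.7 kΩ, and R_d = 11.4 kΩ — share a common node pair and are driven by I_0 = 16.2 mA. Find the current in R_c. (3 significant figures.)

Conductances: ΣG = 1/6.58 + 1/51.6 + 1/37.7 + 1/11.4 = 0.2856 (1/kΩ).
By the current-divider rule, I = I_0 · G_k/ΣG = 16.2 × 0.09288 = 1.505 mA.

I ≈ 1.50 mA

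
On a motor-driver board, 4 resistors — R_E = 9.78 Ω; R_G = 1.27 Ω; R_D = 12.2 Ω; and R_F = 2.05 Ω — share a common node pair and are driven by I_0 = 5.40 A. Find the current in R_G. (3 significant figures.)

Conductances: ΣG = 1/9.78 + 1/1.27 + 1/12.2 + 1/2.05 = 1.459 (1/Ω).
By the current-divider rule, I = I_0 · G_k/ΣG = 5.40 × 0.5395 = 2.913 A.

I ≈ 2.91 A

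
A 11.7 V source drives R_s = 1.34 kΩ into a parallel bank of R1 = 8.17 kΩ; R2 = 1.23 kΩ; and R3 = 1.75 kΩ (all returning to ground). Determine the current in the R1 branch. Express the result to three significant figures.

Equivalent of the parallel group: R_p = 0.6636 kΩ.
V_A = 11.7 × 0.6636/2.004 = 3.875 V.
Branch current I = V_A/R1 = 3.875/8.17 = 0.4743 mA.

I ≈ 0.474 mA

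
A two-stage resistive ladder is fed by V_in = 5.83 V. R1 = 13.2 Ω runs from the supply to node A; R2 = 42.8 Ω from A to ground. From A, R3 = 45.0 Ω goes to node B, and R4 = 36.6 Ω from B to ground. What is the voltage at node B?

V_B ≈ 1.78 V

Node A sees R2 in parallel with the series input of stage 2, R3 + R4 = 81.60 Ω.
R2 ‖ (R3+R4) = 28.07 Ω.
So V_A = 5.83 × 0.6802 = 3.966 V.
Then the unloaded second divider: V_B = V_A × R4/(R3+R4) = 3.966 × 0.4485 = 1.779 V.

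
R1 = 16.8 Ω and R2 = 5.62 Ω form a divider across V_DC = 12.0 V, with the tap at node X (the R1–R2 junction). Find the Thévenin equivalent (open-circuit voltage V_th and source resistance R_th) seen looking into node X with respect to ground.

V_th is the unloaded tap voltage: V_DC · R2/(R1+R2) = 12.0 × 0.2507 = 3.008 V.
With V_DC suppressed (replaced by a short), R_th = R1 ‖ R2 = (16.80 × 5.62)/(16.80 + 5.62) = 4.211 Ω.

V_th ≈ 3.01 V, R_th ≈ 4.21 Ω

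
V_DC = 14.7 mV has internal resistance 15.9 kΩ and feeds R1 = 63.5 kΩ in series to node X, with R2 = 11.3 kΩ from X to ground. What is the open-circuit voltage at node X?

R1' = 15.9 + 63.5 = 79.40 kΩ (source resistance + R1).
With X open, the divider is unloaded: V_th = 14.7 × 11.3/90.70 = 1.831 mV.

V_th ≈ 1.83 mV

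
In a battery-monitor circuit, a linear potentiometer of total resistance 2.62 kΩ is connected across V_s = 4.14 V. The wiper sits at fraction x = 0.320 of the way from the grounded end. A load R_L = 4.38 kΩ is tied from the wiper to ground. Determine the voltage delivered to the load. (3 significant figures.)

V_out ≈ 1.17 V

Lower segment x·R_p = 0.8384 kΩ; upper segment (1−x)·R_p = 1.782 kΩ.
(x·R_p) ‖ R_L = 0.7037 kΩ.
V_out = 4.14 × 0.7037/(1.782 + 0.7037) = 1.172 V.
(Unloaded: V_out = x·V_s = 1.32 V.)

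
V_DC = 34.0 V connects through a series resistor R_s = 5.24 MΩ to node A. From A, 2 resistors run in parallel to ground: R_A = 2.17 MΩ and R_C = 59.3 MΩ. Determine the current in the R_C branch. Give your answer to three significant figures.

I ≈ 0.164 µA

Equivalent of the parallel group: R_p = 2.093 MΩ.
V_A by voltage divider: V_A = 34.0 × 2.093/(5.24 + 2.093) = 9.706 V.
I(R_C) = V_A / R_C = 9.706/59.3 = 0.1637 µA.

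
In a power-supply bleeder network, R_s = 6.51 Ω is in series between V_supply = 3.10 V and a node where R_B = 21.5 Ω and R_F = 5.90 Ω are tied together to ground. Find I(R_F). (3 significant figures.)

Combine the parallel branches: R_p = (1/21.5 + 1/5.90)⁻¹ = 4.630 Ω.
V_A by voltage divider: V_A = 3.10 × 4.630/(6.51 + 4.630) = 1.288 V.
Branch current I = V_A/R_F = 1.288/5.90 = 0.2184 A.
(Equivalently: I_total = 0.2783 A, then current-divider fraction G_k/ΣG = 0.7847.)

I ≈ 0.218 A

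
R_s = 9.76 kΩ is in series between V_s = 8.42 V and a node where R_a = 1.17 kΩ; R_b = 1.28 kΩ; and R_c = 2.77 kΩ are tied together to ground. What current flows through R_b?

I ≈ 0.321 mA

Combine the parallel branches: R_p = (1/1.17 + 1/1.28 + 1/2.77)⁻¹ = 0.5008 kΩ.
V_A = 8.42 × 0.5008/10.26 = 0.4109 V.
I(R_b) = V_A / R_b = 0.4109/1.28 = 0.3210 mA.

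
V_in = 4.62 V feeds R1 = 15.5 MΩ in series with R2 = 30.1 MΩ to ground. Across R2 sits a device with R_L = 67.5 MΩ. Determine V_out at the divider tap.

R2 ‖ R_L = (30.1 × 67.5)/(30.1 + 67.5) = 20.82 MΩ.
Then V_out = V_in · R2'/(R1 + R2') = 4.62 × 20.82/36.32 = 2.648 V.
(Unloaded it would be 3.05 V; the load pulls it down.)

V_out ≈ 2.65 V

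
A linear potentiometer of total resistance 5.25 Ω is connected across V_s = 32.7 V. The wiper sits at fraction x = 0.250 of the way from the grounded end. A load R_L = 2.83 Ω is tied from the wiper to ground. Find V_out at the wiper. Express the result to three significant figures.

V_out ≈ 6.07 V

Lower segment x·R_p = 1.312 Ω; upper segment (1−x)·R_p = 3.938 Ω.
R_L loads the lower segment: effective lower R = 0.8967 Ω.
Loaded-divider output: V_out = 32.7 × 0.1855 = 6.065 V.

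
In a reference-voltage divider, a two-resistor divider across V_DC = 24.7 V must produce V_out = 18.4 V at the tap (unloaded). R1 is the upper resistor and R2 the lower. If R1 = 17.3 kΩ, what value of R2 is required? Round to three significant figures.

Required fraction k = V_out/V_DC = 0.7449.
So R2 = R1 · V_out/(V_DC − V_out) = 17.3 × 18.4/(24.7 − 18.4) = 17.3 × 2.921 = 50.53 kΩ.

R2 ≈ 50.5 kΩ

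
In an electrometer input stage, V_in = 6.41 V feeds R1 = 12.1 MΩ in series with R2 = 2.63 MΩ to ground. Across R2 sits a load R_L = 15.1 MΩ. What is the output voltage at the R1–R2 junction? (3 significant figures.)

V_out ≈ 1.00 V

R2 ‖ R_L = (2.63 × 15.1)/(2.63 + 15.1) = 2.240 MΩ.
Then V_out = V_in · R2'/(R1 + R2') = 6.41 × 2.240/14.34 = 1.001 V.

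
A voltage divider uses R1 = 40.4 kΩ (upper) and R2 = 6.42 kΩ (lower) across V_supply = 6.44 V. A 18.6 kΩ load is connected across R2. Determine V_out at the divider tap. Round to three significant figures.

V_out ≈ 0.680 V

First combine the lower leg with the load: R2 ‖ R_L = 4.773 kΩ.
Then V_out = V_supply · R2'/(R1 + R2') = 6.44 × 4.773/45.17 = 0.6804 V.
(Unloaded it would be 0.883 V; the load pulls it down.)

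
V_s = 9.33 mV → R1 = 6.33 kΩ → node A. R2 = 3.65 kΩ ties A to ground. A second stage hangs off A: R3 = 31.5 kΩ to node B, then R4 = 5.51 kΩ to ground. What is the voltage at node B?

V_B ≈ 0.478 mV

Node A sees R2 in parallel with the series input of stage 2, R3 + R4 = 37.01 kΩ.
R2 ‖ (R3+R4) = 3.322 kΩ.
So V_A = 9.33 × 0.3442 = 3.211 mV.
V_B = V_A × 0.1489 = 0.4781 mV.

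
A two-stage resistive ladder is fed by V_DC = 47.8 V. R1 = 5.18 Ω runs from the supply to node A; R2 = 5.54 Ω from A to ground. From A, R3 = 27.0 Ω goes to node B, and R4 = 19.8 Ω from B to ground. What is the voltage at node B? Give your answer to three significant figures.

Node A sees R2 in parallel with the series input of stage 2, R3 + R4 = 46.80 Ω.
Effective lower resistance at A: R2 ‖ 46.80 = 4.954 Ω.
So V_A = 47.8 × 0.4888 = 23.37 V.
V_B = V_A × 0.4231 = 9.886 V.

V_B ≈ 9.89 V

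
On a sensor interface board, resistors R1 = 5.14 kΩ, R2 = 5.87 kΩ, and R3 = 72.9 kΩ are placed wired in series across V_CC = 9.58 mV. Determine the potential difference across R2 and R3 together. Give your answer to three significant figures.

V ≈ 8.99 mV

Total series resistance ΣR = 5.14 + 5.87 + 72.9 = 83.91 kΩ.
R_{R2..R3} = 5.87 + 72.9 = 78.77 kΩ.
Voltage divider: V = V_CC · (78.77 / 83.91) = 9.58 × 0.9387 = 8.993 mV.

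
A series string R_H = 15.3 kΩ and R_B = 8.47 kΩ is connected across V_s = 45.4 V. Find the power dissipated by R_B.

P ≈ 30.9 mW

The common current is I = 45.4/23.77 = 1.910 mA.
P(R_B) = I²·R_B = (1.910)² × 8.47 = 30.90 mW.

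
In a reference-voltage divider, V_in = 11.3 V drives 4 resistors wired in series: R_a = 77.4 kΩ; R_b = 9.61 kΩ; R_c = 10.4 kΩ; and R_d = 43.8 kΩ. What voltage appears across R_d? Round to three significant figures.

ΣR = 77.4 + 9.61 + 10.4 + 43.8 = 141.2 kΩ.
By the voltage-divider rule, V = 11.3 × 43.80/141.2 = 3.505 V.

V ≈ 3.50 V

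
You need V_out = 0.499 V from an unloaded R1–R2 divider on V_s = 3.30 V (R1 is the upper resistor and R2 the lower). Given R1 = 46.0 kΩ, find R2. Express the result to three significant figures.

Required fraction k = V_out/V_s = 0.1512.
Rearranging, R2 = R1·k/(1−k) = 46.0 × 0.1782 = 8.195 kΩ.

R2 ≈ 8.19 kΩ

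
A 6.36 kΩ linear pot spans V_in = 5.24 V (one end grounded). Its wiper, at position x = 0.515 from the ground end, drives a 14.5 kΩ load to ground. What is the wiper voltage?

Lower segment x·R_p = 3.275 kΩ; upper segment (1−x)·R_p = 3.085 kΩ.
R_L loads the lower segment: effective lower R = 2.672 kΩ.
Then V_out = V_in · 2.672/(3.085 + 2.672) = 2.432 V.
(Unloaded: V_out = x·V_in = 2.70 V.)

V_out ≈ 2.43 V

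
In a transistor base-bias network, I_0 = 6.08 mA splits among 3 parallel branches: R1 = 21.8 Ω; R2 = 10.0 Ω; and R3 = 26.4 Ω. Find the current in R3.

Conductances: ΣG = 1/21.8 + 1/10.0 + 1/26.4 = 0.1838 (1/Ω).
Current divider: I(R3) = I_0 · G_k/ΣG = 6.08 × (0.03788/0.1838) = 6.08 × 0.2061 = 1.253 mA.

I ≈ 1.25 mA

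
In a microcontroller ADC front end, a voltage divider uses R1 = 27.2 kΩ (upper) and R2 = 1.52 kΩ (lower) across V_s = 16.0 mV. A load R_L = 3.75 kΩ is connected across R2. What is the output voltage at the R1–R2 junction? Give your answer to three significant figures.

V_out ≈ 0.612 mV

The load sits in parallel with R2, giving an effective lower resistance R2' = R2·R_L/(R2+R_L) = 1.082 kΩ.
Then V_out = V_s · R2'/(R1 + R2') = 16.0 × 1.082/28.28 = 0.6119 mV.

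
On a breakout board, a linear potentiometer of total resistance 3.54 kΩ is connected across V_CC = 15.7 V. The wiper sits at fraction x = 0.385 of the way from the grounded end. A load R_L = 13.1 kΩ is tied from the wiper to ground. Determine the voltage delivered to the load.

V_out ≈ 5.68 V

Lower segment x·R_p = 1.363 kΩ; upper segment (1−x)·R_p = 2.177 kΩ.
R_L loads the lower segment: effective lower R = 1.234 kΩ.
Loaded-divider output: V_out = 15.7 × 0.3618 = 5.681 V.
(Unloaded: V_out = x·V_CC = 6.04 V.)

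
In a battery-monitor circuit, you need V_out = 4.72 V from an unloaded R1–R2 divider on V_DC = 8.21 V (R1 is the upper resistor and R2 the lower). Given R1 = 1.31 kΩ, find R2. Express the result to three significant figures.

R2 ≈ 1.77 kΩ

The divider ratio is R2/(R1+R2) = 4.72/8.21 = 0.5749.
So R2 = R1 · V_out/(V_DC − V_out) = 1.31 × 4.72/(8.21 − 4.72) = 1.31 × 1.352 = 1.772 kΩ.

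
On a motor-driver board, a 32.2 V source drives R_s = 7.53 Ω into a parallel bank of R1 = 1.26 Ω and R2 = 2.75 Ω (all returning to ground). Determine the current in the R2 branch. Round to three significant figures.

I ≈ 1.21 A

Parallel bank: R_p = 1/(1/1.26 + 1/2.75) = 0.8641 Ω.
V_A by voltage divider: V_A = 32.2 × 0.8641/(7.53 + 0.8641) = 3.315 V.
I(R2) = V_A / R2 = 3.315/2.75 = 1.205 A.
(Check via current divider: I_total = 3.836 A; share G_k/ΣG = 0.3142 → same result.)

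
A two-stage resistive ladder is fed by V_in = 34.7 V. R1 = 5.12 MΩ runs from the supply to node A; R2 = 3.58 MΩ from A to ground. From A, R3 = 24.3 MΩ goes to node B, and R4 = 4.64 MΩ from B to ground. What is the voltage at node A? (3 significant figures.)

V_A ≈ 13.3 V

Looking into the second stage from A: R3 + R4 = 28.94 MΩ appears in parallel with R2.
R2 ‖ (R3+R4) = 3.186 MΩ.
So V_A = 34.7 × 0.3836 = 13.31 V.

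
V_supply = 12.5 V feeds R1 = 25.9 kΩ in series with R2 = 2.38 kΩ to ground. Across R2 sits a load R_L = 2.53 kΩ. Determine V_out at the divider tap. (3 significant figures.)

The load sits in parallel with R2, giving an effective lower resistance R2' = R2·R_L/(R2+R_L) = 1.226 kΩ.
Then V_out = V_supply · R2'/(R1 + R2') = 12.5 × 1.226/27.13 = 0.5651 V.

V_out ≈ 0.565 V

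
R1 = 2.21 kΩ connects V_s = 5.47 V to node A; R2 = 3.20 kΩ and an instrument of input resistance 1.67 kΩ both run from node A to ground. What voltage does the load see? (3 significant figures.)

V_out ≈ 1.81 V

The load sits in parallel with R2, giving an effective lower resistance R2' = R2·R_L/(R2+R_L) = 1.097 kΩ.
Then V_out = V_s · R2'/(R1 + R2') = 5.47 × 1.097/3.307 = 1.815 V.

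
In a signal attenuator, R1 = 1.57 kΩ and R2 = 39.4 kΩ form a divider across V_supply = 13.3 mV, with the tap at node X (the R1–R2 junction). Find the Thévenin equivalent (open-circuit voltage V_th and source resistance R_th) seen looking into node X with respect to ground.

V_th ≈ 12.8 mV, R_th ≈ 1.51 kΩ

Open-circuit (no load on X): V_th = V_supply · R2/(R1 + R2) = 13.3 × 39.4/(1.570 + 39.4) = 12.79 mV.
Looking into X with the source shorted: R_th = R1·R2/(R1+R2) = 1.570 × 39.4/40.97 = 1.510 kΩ.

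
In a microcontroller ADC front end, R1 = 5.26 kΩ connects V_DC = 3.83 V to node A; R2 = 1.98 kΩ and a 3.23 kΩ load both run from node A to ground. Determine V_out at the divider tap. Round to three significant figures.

The load sits in parallel with R2, giving an effective lower resistance R2' = R2·R_L/(R2+R_L) = 1.228 kΩ.
Voltage divider with the loaded lower leg: V_out = 3.83 × 1.228/(5.26 + 1.228) = 3.83 × 0.1892 = 0.7247 V.

V_out ≈ 0.725 V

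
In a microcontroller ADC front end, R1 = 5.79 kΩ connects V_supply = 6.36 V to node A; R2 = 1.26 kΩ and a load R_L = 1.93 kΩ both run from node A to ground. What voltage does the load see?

V_out ≈ 0.740 V

The load sits in parallel with R2, giving an effective lower resistance R2' = R2·R_L/(R2+R_L) = 0.7623 kΩ.
Now apply the divider: V_out = 6.36 × 0.1163 = 0.7399 V.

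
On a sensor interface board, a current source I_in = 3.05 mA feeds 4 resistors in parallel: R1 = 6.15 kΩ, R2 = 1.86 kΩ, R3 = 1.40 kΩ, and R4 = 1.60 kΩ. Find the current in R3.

I ≈ 1.07 mA

Total conductance ΣG = 1/6.15 + 1/1.86 + 1/1.40 + 1/1.60 = 2.040 (units of 1/kΩ).
Current divider: I(R3) = I_in · G_k/ΣG = 3.05 × (0.7143/2.040) = 3.05 × 0.3502 = 1.068 mA.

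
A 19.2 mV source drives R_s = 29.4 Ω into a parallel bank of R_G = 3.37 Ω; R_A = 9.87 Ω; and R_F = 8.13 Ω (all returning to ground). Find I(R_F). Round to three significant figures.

Combine the parallel branches: R_p = (1/3.37 + 1/9.87 + 1/8.13)⁻¹ = 1.919 Ω.
V_A by voltage divider: V_A = 19.2 × 1.919/(29.4 + 1.919) = 1.177 mV.
Branch current I = V_A/R_F = 1.177/8.13 = 0.1447 mA.

I ≈ 0.145 mA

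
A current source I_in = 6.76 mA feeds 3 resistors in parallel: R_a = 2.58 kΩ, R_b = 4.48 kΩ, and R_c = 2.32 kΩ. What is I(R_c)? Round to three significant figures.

I ≈ 2.80 mA

Conductances: ΣG = 1/2.58 + 1/4.48 + 1/2.32 = 1.042 (1/kΩ).
Current divider: I(R_c) = I_in · G_k/ΣG = 6.76 × (0.4310/1.042) = 6.76 × 0.4137 = 2.797 mA.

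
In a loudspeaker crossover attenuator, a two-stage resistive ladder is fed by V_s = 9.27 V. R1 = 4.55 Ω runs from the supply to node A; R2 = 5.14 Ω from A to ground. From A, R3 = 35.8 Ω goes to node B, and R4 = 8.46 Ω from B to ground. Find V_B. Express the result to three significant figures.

V_B ≈ 0.891 V

Node A sees R2 in parallel with the series input of stage 2, R3 + R4 = 44.26 Ω.
Effective lower resistance at A: R2 ‖ 44.26 = 4.605 Ω.
So V_A = 9.27 × 0.5030 = 4.663 V.
Stage 2 is unloaded, so V_B = V_A · R4/(R3+R4) = 4.663 × 8.46/44.26 = 0.8913 V.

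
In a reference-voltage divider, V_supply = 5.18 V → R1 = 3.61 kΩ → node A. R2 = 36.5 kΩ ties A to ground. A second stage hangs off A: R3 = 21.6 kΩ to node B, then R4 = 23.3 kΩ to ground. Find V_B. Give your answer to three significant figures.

Looking into the second stage from A: R3 + R4 = 44.90 kΩ appears in parallel with R2.
Effective lower resistance at A: R2 ‖ 44.90 = 20.13 kΩ.
V_A = 5.18 × 20.13/(3.61 + 20.13) = 4.392 V.
V_B = V_A × 0.5189 = 2.279 V.

V_B ≈ 2.28 V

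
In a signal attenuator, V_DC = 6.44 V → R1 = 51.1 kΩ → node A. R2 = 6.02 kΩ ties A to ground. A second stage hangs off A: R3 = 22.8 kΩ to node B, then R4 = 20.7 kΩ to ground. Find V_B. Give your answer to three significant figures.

The second stage (R3 + R4 = 43.50 kΩ) loads node A in parallel with R2.
R2 ‖ (R3+R4) = 5.288 kΩ.
So V_A = 6.44 × 0.09378 = 0.6040 V.
Stage 2 is unloaded, so V_B = V_A · R4/(R3+R4) = 0.6040 × 20.7/43.50 = 0.2874 V.

V_B ≈ 0.287 V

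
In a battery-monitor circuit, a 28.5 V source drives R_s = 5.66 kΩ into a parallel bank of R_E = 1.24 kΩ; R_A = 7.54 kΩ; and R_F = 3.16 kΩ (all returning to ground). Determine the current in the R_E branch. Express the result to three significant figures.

I ≈ 2.84 mA

Parallel bank: R_p = 1/(1/1.24 + 1/7.54 + 1/3.16) = 0.7965 kΩ.
Node voltage V_A = V_supply · R_p/(R_s + R_p) = 28.5 × 0.1234 = 3.516 V.
Branch current I = V_A/R_E = 3.516/1.24 = 2.835 mA.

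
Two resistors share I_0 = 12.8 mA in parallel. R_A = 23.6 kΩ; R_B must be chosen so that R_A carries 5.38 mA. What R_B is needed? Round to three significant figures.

R_B ≈ 17.1 kΩ

In a two-way split, I_A/I_0 = R_B/(R_A + R_B).
With f = 0.4203, R_B = R_A · f/(1−f) = 23.6 × 0.7251 = 17.11 kΩ.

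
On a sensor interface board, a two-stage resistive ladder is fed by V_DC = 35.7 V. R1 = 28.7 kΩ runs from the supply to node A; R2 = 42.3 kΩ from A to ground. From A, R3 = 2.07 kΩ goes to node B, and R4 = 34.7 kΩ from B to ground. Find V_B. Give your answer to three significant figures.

Node A sees R2 in parallel with the series input of stage 2, R3 + R4 = 36.77 kΩ.
Effective lower resistance at A: R2 ‖ 36.77 = 19.67 kΩ.
So V_A = 35.7 × 0.4067 = 14.52 V.
V_B = V_A × 0.9437 = 13.70 V.

V_B ≈ 13.7 V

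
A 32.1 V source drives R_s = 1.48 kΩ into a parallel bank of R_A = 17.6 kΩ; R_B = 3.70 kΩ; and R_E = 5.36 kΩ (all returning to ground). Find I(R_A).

I ≈ 1.04 mA

Parallel bank: R_p = 1/(1/17.6 + 1/3.70 + 1/5.36) = 1.947 kΩ.
Node voltage V_A = V_DC · R_p/(R_s + R_p) = 32.1 × 0.5681 = 18.24 V.
Branch current I = V_A/R_A = 18.24/17.6 = 1.036 mA.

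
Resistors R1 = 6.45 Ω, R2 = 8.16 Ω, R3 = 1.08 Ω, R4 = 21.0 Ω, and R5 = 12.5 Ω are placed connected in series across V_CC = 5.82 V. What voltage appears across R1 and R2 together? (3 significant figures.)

V ≈ 1.73 V

Series total: ΣR = 6.45 + 8.16 + 1.08 + 21.0 + 12.5 = 49.19 Ω.
R_{R1..R2} = 6.45 + 8.16 = 14.61 Ω.
Voltage divider: V = V_CC · (14.61 / 49.19) = 5.82 × 0.2970 = 1.729 V.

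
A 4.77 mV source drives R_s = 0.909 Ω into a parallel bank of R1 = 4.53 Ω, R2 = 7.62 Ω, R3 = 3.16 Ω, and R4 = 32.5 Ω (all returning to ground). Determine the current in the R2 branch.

Combine the parallel branches: R_p = (1/4.53 + 1/7.62 + 1/3.16 + 1/32.5)⁻¹ = 1.430 Ω.
Node voltage V_A = V_in · R_p/(R_s + R_p) = 4.77 × 0.6114 = 2.916 mV.
I(R2) = V_A / R2 = 2.916/7.62 = 0.3827 mA.

I ≈ 0.383 mA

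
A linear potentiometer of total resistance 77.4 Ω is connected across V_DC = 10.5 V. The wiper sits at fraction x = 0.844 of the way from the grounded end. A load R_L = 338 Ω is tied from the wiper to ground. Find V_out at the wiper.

Split the track: R_lower = x·R_p = 65.33 Ω, R_upper = (1−x)·R_p = 12.07 Ω.
(x·R_p) ‖ R_L = 54.74 Ω.
Then V_out = V_DC · 54.74/(12.07 + 54.74) = 8.603 V.

V_out ≈ 8.60 V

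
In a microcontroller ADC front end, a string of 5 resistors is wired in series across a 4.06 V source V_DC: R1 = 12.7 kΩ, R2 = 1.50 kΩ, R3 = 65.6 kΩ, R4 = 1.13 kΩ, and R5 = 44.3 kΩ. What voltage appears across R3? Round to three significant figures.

V ≈ 2.13 V

Series total: ΣR = 12.7 + 1.50 + 65.6 + 1.13 + 44.3 = 125.2 kΩ.
Voltage divider: V = V_DC · (65.60 / 125.2) = 4.06 × 0.5238 = 2.127 V.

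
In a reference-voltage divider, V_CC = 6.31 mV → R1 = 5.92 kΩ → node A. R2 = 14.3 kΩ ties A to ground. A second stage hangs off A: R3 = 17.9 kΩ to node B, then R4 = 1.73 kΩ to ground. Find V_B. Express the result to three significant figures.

V_B ≈ 0.324 mV

Looking into the second stage from A: R3 + R4 = 19.63 kΩ appears in parallel with R2.
R2 ‖ (R3+R4) = 8.273 kΩ.
So V_A = 6.31 × 0.5829 = 3.678 mV.
V_B = V_A × 0.08813 = 0.3242 mV.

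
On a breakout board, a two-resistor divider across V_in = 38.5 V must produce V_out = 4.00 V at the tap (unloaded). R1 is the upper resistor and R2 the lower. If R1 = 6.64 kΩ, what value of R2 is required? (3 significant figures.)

The divider ratio is R2/(R1+R2) = 4.00/38.5 = 0.1039.
R2 = R1 · 0.1039/(1 − 0.1039) = 0.7699 kΩ.

R2 ≈ 0.770 kΩ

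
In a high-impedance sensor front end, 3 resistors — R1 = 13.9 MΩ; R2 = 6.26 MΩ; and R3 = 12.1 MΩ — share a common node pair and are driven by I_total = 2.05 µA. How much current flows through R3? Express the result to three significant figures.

Total conductance ΣG = 1/13.9 + 1/6.26 + 1/12.1 = 0.3143 (units of 1/MΩ).
R3 takes the fraction G_k/ΣG = 0.08264/0.3143 = 0.2629, so I = 2.05 × 0.2629 = 0.5390 µA.

I ≈ 0.539 µA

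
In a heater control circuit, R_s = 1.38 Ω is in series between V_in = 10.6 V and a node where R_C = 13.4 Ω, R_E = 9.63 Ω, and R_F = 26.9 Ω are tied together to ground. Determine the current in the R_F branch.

Parallel bank: R_p = 1/(1/13.4 + 1/9.63 + 1/26.9) = 4.637 Ω.
Node voltage V_A = V_in · R_p/(R_s + R_p) = 10.6 × 0.7707 = 8.169 V.
I(R_F) = V_A / R_F = 8.169/26.9 = 0.3037 A.

I ≈ 0.304 A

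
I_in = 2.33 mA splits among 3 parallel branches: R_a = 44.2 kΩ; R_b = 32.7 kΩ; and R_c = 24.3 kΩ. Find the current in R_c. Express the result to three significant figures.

Total conductance ΣG = 1/44.2 + 1/32.7 + 1/24.3 = 0.09436 (units of 1/kΩ).
R_c takes the fraction G_k/ΣG = 0.04115/0.09436 = 0.4361, so I = 2.33 × 0.4361 = 1.016 mA.

I ≈ 1.02 mA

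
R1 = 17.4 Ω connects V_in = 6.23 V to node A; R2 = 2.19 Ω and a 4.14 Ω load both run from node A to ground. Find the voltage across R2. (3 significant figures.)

R2 ‖ R_L = (2.19 × 4.14)/(2.19 + 4.14) = 1.432 Ω.
Now apply the divider: V_out = 6.23 × 0.07606 = 0.4738 V.
(Unloaded it would be 0.696 V; the load pulls it down.)

V_out ≈ 0.474 V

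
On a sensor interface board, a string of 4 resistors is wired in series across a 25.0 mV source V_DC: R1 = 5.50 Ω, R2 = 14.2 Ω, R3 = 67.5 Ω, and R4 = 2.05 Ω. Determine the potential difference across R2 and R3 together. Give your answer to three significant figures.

Total series resistance ΣR = 5.50 + 14.2 + 67.5 + 2.05 = 89.25 Ω.
R_{R2..R3} = 14.2 + 67.5 = 81.70 Ω.
V = V_DC · R/ΣR = 25.0 × 0.9154 = 22.89 mV.

V ≈ 22.9 mV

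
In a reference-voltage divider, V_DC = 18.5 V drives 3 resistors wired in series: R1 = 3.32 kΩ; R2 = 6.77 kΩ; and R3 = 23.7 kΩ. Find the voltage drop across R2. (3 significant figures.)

ΣR = 3.32 + 6.77 + 23.7 = 33.79 kΩ.
Voltage divider: V = V_DC · (6.770 / 33.79) = 18.5 × 0.2004 = 3.707 V.

V ≈ 3.71 V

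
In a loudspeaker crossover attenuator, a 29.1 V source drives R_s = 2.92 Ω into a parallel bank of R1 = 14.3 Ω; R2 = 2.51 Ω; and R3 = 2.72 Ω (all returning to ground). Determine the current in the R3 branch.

I ≈ 3.11 A

Parallel bank: R_p = 1/(1/14.3 + 1/2.51 + 1/2.72) = 1.196 Ω.
V_A = 29.1 × 1.196/4.116 = 8.457 V.
Branch current I = V_A/R3 = 8.457/2.72 = 3.109 A.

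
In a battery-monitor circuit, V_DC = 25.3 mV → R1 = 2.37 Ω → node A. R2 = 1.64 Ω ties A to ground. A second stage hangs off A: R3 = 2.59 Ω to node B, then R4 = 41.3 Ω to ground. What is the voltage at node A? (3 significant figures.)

V_A ≈ 10.1 mV

The second stage (R3 + R4 = 43.89 Ω) loads node A in parallel with R2.
R2 ‖ (R3+R4) = 1.581 Ω.
So V_A = 25.3 × 0.4001 = 10.12 mV.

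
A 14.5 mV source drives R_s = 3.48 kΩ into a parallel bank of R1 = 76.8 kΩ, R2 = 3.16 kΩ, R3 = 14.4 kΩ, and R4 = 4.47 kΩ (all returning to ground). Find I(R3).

I ≈ 0.318 µA

Parallel bank: R_p = 1/(1/76.8 + 1/3.16 + 1/14.4 + 1/4.47) = 1.606 kΩ.
Node voltage V_A = V_CC · R_p/(R_s + R_p) = 14.5 × 0.3158 = 4.579 mV.
Branch current I = V_A/R3 = 4.579/14.4 = 0.3180 µA.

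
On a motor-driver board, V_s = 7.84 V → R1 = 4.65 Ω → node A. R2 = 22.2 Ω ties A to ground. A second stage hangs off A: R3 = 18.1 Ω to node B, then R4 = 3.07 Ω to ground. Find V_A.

Node A sees R2 in parallel with the series input of stage 2, R3 + R4 = 21.17 Ω.
Effective lower resistance at A: R2 ‖ 21.17 = 10.84 Ω.
So V_A = 7.84 × 0.6997 = 5.486 V.

V_A ≈ 5.49 V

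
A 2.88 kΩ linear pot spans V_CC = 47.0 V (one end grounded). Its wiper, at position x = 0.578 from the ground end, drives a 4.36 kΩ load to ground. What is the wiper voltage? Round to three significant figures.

Split the track: R_lower = x·R_p = 1.665 kΩ, R_upper = (1−x)·R_p = 1.215 kΩ.
Lower segment in parallel with the load: 1.665 ‖ 4.36 = 1.205 kΩ.
V_out = 47.0 × 1.205/(1.215 + 1.205) = 23.40 V.

V_out ≈ 23.4 V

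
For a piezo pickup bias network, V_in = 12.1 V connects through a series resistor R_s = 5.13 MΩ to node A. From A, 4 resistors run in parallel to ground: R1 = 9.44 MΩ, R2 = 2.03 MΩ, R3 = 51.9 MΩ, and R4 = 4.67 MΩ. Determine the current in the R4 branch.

I ≈ 0.492 µA

Equivalent of the parallel group: R_p = 1.202 MΩ.
Node voltage V_A = V_in · R_p/(R_s + R_p) = 12.1 × 0.1898 = 2.297 V.
I(R4) = V_A / R4 = 2.297/4.67 = 0.4919 µA.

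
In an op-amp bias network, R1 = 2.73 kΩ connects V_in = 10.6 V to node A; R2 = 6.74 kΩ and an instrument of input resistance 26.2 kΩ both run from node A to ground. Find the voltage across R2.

V_out ≈ 7.02 V

R2 ‖ R_L = (6.74 × 26.2)/(6.74 + 26.2) = 5.361 kΩ.
Voltage divider with the loaded lower leg: V_out = 10.6 × 5.361/(2.73 + 5.361) = 10.6 × 0.6626 = 7.023 V.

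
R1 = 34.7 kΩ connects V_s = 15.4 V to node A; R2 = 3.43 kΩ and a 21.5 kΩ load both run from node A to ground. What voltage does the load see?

V_out ≈ 1.21 V

First combine the lower leg with the load: R2 ‖ R_L = 2.958 kΩ.
Voltage divider with the loaded lower leg: V_out = 15.4 × 2.958/(34.7 + 2.958) = 15.4 × 0.07855 = 1.210 V.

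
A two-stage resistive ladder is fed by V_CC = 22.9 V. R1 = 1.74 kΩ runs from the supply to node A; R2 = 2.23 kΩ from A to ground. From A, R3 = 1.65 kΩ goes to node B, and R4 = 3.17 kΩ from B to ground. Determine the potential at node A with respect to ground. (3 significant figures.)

V_A ≈ 10.7 V

Looking into the second stage from A: R3 + R4 = 4.820 kΩ appears in parallel with R2.
Effective lower resistance at A: R2 ‖ 4.820 = 1.525 kΩ.
V_A = 22.9 × 1.525/(1.74 + 1.525) = 10.69 V.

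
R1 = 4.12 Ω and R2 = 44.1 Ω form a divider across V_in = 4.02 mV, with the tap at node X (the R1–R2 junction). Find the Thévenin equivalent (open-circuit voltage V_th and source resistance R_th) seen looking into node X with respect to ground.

V_th ≈ 3.68 mV, R_th ≈ 3.77 Ω

Open-circuit (no load on X): V_th = V_in · R2/(R1 + R2) = 4.02 × 44.1/(4.120 + 44.1) = 3.677 mV.
With V_in suppressed (replaced by a short), R_th = R1 ‖ R2 = (4.120 × 44.1)/(4.120 + 44.1) = 3.768 Ω.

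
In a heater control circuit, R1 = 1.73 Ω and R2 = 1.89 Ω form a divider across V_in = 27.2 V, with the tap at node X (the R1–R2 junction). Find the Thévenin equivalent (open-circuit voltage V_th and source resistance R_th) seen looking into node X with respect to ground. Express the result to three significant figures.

With X open, the divider is unloaded: V_th = 27.2 × 1.89/3.620 = 14.20 V.
Looking into X with the source shorted: R_th = R1·R2/(R1+R2) = 1.730 × 1.89/3.620 = 0.9032 Ω.

V_th ≈ 14.2 V, R_th ≈ 0.903 Ω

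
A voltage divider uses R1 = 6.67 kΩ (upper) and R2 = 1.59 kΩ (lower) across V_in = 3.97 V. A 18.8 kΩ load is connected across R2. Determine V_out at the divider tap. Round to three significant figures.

R2 ‖ R_L = (1.59 × 18.8)/(1.59 + 18.8) = 1.466 kΩ.
Voltage divider with the loaded lower leg: V_out = 3.97 × 1.466/(6.67 + 1.466) = 3.97 × 0.1802 = 0.7153 V.
(Unloaded it would be 0.764 V; the load pulls it down.)

V_out ≈ 0.715 V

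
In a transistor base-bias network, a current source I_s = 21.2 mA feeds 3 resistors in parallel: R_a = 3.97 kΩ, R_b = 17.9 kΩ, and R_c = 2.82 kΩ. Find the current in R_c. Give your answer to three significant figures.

ΣG = 1/3.97 + 1/17.9 + 1/2.82 = 0.6624.
By the current-divider rule, I = I_s · G_k/ΣG = 21.2 × 0.5354 = 11.35 mA.

I ≈ 11.3 mA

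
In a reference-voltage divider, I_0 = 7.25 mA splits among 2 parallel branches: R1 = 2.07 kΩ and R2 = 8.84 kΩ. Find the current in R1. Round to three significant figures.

With just two branches, the current splits inversely with resistance.
I(R1) = 7.25 × 8.84/(2.07 + 8.84) = 7.25 × 0.8103 = 5.874 mA.

I ≈ 5.87 mA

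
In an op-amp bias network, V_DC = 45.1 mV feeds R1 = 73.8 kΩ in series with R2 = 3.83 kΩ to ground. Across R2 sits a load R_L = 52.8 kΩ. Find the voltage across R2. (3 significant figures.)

First combine the lower leg with the load: R2 ‖ R_L = 3.571 kΩ.
Voltage divider with the loaded lower leg: V_out = 45.1 × 3.571/(73.8 + 3.571) = 45.1 × 0.04615 = 2.082 mV.

V_out ≈ 2.08 mV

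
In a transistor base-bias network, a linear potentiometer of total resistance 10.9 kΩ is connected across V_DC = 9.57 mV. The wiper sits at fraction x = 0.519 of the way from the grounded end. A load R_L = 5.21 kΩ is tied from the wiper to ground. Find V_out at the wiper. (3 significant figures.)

Lower segment x·R_p = 5.657 kΩ; upper segment (1−x)·R_p = 5.243 kΩ.
R_L loads the lower segment: effective lower R = 2.712 kΩ.
V_out = 9.57 × 2.712/(5.243 + 2.712) = 3.263 mV.

V_out ≈ 3.26 mV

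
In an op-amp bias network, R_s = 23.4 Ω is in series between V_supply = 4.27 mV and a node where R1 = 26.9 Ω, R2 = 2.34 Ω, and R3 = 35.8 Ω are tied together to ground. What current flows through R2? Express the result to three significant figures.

Combine the parallel branches: R_p = (1/26.9 + 1/2.34 + 1/35.8)⁻¹ = 2.031 Ω.
V_A by voltage divider: V_A = 4.27 × 2.031/(23.4 + 2.031) = 0.3410 mV.
I(R2) = V_A / R2 = 0.3410/2.34 = 0.1457 mA.

I ≈ 0.146 mA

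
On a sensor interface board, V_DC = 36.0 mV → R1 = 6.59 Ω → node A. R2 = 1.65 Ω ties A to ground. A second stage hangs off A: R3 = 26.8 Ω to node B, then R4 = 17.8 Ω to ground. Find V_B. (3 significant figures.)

V_B ≈ 2.79 mV

Node A sees R2 in parallel with the series input of stage 2, R3 + R4 = 44.60 Ω.
Effective lower resistance at A: R2 ‖ 44.60 = 1.591 Ω.
First divider: V_A = V_DC · 1.591/(6.59 + 1.591) = 7.002 mV.
Then the unloaded second divider: V_B = V_A × R4/(R3+R4) = 7.002 × 0.3991 = 2.794 mV.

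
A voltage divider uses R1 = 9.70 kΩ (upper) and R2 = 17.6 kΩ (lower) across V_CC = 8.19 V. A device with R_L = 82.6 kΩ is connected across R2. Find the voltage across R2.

V_out ≈ 4.91 V

R2 ‖ R_L = (17.6 × 82.6)/(17.6 + 82.6) = 14.51 kΩ.
Voltage divider with the loaded lower leg: V_out = 8.19 × 14.51/(9.70 + 14.51) = 8.19 × 0.5993 = 4.908 V.
(Unloaded it would be 5.28 V; the load pulls it down.)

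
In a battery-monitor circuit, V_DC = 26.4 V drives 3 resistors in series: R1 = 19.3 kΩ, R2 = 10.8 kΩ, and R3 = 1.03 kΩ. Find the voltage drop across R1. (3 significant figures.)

V ≈ 16.4 V

Series total: ΣR = 19.3 + 10.8 + 1.03 = 31.13 kΩ.
Voltage divider: V = V_DC · (19.30 / 31.13) = 26.4 × 0.6200 = 16.37 V.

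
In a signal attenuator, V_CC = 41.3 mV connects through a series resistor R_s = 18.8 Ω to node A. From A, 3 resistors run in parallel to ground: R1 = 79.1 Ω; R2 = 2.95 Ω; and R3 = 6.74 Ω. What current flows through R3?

I ≈ 0.589 mA

Equivalent of the parallel group: R_p = 2.000 Ω.
V_A by voltage divider: V_A = 41.3 × 2.000/(18.8 + 2.000) = 3.971 mV.
I(R3) = V_A / R3 = 3.971/6.74 = 0.5892 mA.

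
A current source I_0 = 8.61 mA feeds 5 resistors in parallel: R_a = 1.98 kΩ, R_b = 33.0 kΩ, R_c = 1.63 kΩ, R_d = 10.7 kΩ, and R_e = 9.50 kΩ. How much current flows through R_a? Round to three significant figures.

I ≈ 3.23 mA

ΣG = 1/1.98 + 1/33.0 + 1/1.63 + 1/10.7 + 1/9.50 = 1.348.
Current divider: I(R_a) = I_0 · G_k/ΣG = 8.61 × (0.5051/1.348) = 8.61 × 0.3748 = 3.227 mA.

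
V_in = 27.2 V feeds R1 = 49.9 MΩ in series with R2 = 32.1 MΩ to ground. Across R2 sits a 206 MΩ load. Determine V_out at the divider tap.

The load sits in parallel with R2, giving an effective lower resistance R2' = R2·R_L/(R2+R_L) = 27.77 MΩ.
Voltage divider with the loaded lower leg: V_out = 27.2 × 27.77/(49.9 + 27.77) = 27.2 × 0.3576 = 9.726 V.

V_out ≈ 9.73 V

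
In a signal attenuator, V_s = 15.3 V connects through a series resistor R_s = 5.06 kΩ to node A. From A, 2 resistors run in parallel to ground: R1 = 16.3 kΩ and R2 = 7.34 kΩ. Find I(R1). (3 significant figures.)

Equivalent of the parallel group: R_p = 5.061 kΩ.
Node voltage V_A = V_s · R_p/(R_s + R_p) = 15.3 × 0.5000 = 7.651 V.
I(R1) = V_A / R1 = 7.651/16.3 = 0.4694 mA.

I ≈ 0.469 mA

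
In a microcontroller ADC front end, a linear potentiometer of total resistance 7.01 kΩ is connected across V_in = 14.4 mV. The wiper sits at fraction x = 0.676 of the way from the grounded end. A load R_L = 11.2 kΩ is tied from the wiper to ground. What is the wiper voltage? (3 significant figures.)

The pot divides into 2.271 kΩ above the wiper and 4.739 kΩ below.
Lower segment in parallel with the load: 4.739 ‖ 11.2 = 3.330 kΩ.
Then V_out = V_in · 3.330/(2.271 + 3.330) = 8.561 mV.

V_out ≈ 8.56 mV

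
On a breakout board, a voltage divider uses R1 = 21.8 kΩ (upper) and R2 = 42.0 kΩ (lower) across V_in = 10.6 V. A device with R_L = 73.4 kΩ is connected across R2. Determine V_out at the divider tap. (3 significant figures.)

V_out ≈ 5.84 V

First combine the lower leg with the load: R2 ‖ R_L = 26.71 kΩ.
Voltage divider with the loaded lower leg: V_out = 10.6 × 26.71/(21.8 + 26.71) = 10.6 × 0.5506 = 5.837 V.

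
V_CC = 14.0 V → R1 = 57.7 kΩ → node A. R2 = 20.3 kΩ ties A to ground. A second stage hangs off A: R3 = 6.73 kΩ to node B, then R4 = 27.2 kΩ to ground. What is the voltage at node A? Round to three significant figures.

V_A ≈ 2.53 V

The second stage (R3 + R4 = 33.93 kΩ) loads node A in parallel with R2.
R2 ‖ (R3+R4) = 12.70 kΩ.
First divider: V_A = V_CC · 12.70/(57.7 + 12.70) = 2.526 V.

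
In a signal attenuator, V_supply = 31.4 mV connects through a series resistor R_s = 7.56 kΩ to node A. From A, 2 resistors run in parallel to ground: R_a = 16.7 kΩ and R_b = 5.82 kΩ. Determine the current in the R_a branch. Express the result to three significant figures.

Combine the parallel branches: R_p = (1/16.7 + 1/5.82)⁻¹ = 4.316 kΩ.
Node voltage V_A = V_supply · R_p/(R_s + R_p) = 31.4 × 0.3634 = 11.41 mV.
I(R_a) = V_A / R_a = 11.41/16.7 = 0.6833 µA.

I ≈ 0.683 µA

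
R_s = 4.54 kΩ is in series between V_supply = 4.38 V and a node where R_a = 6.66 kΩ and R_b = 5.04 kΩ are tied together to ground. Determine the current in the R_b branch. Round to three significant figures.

I ≈ 0.337 mA

Parallel bank: R_p = 1/(1/6.66 + 1/5.04) = 2.869 kΩ.
V_A by voltage divider: V_A = 4.38 × 2.869/(4.54 + 2.869) = 1.696 V.
I(R_b) = V_A / R_b = 1.696/5.04 = 0.3365 mA.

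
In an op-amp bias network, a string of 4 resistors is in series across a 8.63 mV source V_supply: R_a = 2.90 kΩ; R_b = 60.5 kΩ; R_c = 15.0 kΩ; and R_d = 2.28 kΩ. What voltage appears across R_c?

Series total: ΣR = 2.90 + 60.5 + 15.0 + 2.28 = 80.68 kΩ.
V = V_supply · R/ΣR = 8.63 × 0.1859 = 1.604 mV.

V ≈ 1.60 mV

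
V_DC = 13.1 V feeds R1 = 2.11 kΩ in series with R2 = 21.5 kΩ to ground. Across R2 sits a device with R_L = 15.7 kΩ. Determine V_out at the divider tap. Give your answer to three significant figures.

R2 ‖ R_L = (21.5 × 15.7)/(21.5 + 15.7) = 9.074 kΩ.
Voltage divider with the loaded lower leg: V_out = 13.1 × 9.074/(2.11 + 9.074) = 13.1 × 0.8113 = 10.63 V.
(Unloaded it would be 11.9 V; the load pulls it down.)

V_out ≈ 10.6 V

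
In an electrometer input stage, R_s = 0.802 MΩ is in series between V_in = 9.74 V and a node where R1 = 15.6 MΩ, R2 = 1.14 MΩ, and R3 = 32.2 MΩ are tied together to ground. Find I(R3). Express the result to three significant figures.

I ≈ 0.170 µA

Parallel bank: R_p = 1/(1/15.6 + 1/1.14 + 1/32.2) = 1.028 MΩ.
V_A = 9.74 × 1.028/1.830 = 5.472 V.
I(R3) = V_A / R3 = 5.472/32.2 = 0.1700 µA.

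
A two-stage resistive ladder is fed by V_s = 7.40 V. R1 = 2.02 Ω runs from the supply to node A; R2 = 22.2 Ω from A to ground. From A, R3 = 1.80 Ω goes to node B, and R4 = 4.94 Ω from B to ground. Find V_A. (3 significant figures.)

Looking into the second stage from A: R3 + R4 = 6.740 Ω appears in parallel with R2.
R2 ‖ (R3+R4) = 5.170 Ω.
So V_A = 7.40 × 0.7191 = 5.321 V.

V_A ≈ 5.32 V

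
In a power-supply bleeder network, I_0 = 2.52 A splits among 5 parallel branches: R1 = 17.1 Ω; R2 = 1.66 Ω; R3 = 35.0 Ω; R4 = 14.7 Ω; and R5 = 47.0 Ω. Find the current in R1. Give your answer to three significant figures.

I ≈ 0.189 A

Total conductance ΣG = 1/17.1 + 1/1.66 + 1/35.0 + 1/14.7 + 1/47.0 = 0.7788 (units of 1/Ω).
R1 takes the fraction G_k/ΣG = 0.05848/0.7788 = 0.07509, so I = 2.52 × 0.07509 = 0.1892 A.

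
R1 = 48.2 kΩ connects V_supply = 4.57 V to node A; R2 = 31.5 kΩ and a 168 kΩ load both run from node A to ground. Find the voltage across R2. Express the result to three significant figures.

V_out ≈ 1.62 V

R2 ‖ R_L = (31.5 × 168)/(31.5 + 168) = 26.53 kΩ.
Voltage divider with the loaded lower leg: V_out = 4.57 × 26.53/(48.2 + 26.53) = 4.57 × 0.3550 = 1.622 V.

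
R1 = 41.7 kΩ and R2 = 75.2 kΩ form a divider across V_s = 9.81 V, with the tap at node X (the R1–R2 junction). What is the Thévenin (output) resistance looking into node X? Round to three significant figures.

With V_s suppressed (replaced by a short), R_th = R1 ‖ R2 = (41.70 × 75.2)/(41.70 + 75.2) = 26.82 kΩ.

R_th ≈ 26.8 kΩ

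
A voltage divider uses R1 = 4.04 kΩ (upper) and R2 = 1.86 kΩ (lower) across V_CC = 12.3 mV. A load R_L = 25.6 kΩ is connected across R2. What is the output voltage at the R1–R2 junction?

R2 ‖ R_L = (1.86 × 25.6)/(1.86 + 25.6) = 1.734 kΩ.
Then V_out = V_CC · R2'/(R1 + R2') = 12.3 × 1.734/5.774 = 3.694 mV.

V_out ≈ 3.69 mV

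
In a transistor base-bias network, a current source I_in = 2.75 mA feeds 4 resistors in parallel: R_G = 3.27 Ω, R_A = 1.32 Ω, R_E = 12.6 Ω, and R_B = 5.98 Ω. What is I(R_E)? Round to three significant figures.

Total conductance ΣG = 1/3.27 + 1/1.32 + 1/12.6 + 1/5.98 = 1.310 (units of 1/Ω).
By the current-divider rule, I = I_in · G_k/ΣG = 2.75 × 0.06059 = 0.1666 mA.

I ≈ 0.167 mA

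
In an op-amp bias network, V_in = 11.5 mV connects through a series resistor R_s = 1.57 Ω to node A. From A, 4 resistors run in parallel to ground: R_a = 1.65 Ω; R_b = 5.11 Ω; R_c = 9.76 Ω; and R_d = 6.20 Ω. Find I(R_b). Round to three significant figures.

I ≈ 0.842 mA

Parallel bank: R_p = 1/(1/1.65 + 1/5.11 + 1/9.76 + 1/6.20) = 0.9385 Ω.
Node voltage V_A = V_in · R_p/(R_s + R_p) = 11.5 × 0.3741 = 4.303 mV.
Branch current I = V_A/R_b = 4.303/5.11 = 0.8420 mA.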